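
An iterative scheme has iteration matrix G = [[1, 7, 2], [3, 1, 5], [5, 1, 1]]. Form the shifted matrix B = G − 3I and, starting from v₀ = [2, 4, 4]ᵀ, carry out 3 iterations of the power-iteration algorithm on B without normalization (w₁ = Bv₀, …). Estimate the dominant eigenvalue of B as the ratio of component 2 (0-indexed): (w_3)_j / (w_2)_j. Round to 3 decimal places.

μ ≈ 0.771

B = G − 3I has rows (-2, 7, 2); (3, -2, 5); (5, 1, -2)
w1 = Bv₀ = (32, 18, 6)
w2 = Bw1 = (74, 90, 166)
w3 = Bw2 = (814, 872, 128)
Ratio: 128/166 = 0.771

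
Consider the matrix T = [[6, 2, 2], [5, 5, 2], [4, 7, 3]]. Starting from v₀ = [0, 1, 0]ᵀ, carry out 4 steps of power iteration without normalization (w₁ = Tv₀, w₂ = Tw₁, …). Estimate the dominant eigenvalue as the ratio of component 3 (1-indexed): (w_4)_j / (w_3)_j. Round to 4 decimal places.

w1 = Tv₀ = (2, 5, 7)
w2 = Tw1 = (36, 49, 64)
w3 = Tw2 = (442, 553, 679)
w4 = Tw3 = (5116, 6333, 7676)
Ratio at component: 7676 / 679 = 11.3049

λ ≈ 11.3049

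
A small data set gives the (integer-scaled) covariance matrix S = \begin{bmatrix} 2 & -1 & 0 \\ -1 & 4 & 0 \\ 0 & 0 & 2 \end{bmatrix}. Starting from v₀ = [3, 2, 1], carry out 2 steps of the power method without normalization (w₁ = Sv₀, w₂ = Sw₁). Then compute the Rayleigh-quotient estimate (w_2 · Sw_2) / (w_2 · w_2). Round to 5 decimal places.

3.48043

w1 = Sv₀ = (2·3 + (-1)·2 + 0·1; (-1)·3 + 4·2 + 0·1; 0·3 + 0·2 + 2·1) = (4, 5, 2)
w2 = Sw1 = (2·4 + (-1)·5 + 0·2; (-1)·4 + 4·5 + 0·2; 0·4 + 0·5 + 2·2) = (3, 16, 4)
Sw2 = (-10, 61, 8)
w2·Sw2 = 3·(-10) + 16·61 + 4·8 = 978; w2·w2 = 3·3 + 16·16 + 4·4 = 281
λ ≈ 978/281 = 3.48043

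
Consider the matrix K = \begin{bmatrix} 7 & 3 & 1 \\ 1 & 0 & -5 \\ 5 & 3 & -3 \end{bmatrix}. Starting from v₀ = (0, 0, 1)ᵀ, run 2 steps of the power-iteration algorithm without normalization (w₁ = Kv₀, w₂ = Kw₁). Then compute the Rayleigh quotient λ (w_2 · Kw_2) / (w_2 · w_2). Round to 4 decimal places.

λ ≈ 0.6296

w1 = Kv₀ = (7·0 + 3·0 + 1·1; 1·0 + 0·0 + (-5)·1; 5·0 + 3·0 + (-3)·1) = (1, -5, -3)
w2 = Kw1 = (7·1 + 3·(-5) + 1·(-3); 1·1 + 0·(-5) + (-5)·(-3); 5·1 + 3·(-5) + (-3)·(-3)) = (-11, 16, -1)
Kw2 = (-30, -6, -4)
w2·Kw2 = (-11)·(-30) + 16·(-6) + (-1)·(-4) = 238; w2·w2 = (-11)·(-11) + 16·16 + (-1)·(-1) = 378
λ ≈ 238/378 = 0.6296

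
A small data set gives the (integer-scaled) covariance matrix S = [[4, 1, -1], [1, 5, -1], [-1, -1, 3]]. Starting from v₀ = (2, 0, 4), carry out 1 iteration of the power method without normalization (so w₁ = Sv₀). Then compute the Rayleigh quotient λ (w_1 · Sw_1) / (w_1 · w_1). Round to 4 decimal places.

w1 = Sv₀ = (4·2 + 1·0 + (-1)·4; 1·2 + 5·0 + (-1)·4; (-1)·2 + (-1)·0 + 3·4) = (4, -2, 10)
Sw1 = (4, -16, 28)
w1·Sw1 = 4·4 + (-2)·(-16) + 10·28 = 328; w1·w1 = 4·4 + (-2)·(-2) + 10·10 = 120
λ ≈ 328/120 = 2.7333

λ ≈ 2.7333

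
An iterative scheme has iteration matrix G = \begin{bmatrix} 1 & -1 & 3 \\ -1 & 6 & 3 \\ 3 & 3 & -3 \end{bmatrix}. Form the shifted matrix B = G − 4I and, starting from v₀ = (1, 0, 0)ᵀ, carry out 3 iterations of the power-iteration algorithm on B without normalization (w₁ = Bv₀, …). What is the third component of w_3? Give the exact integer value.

B = G − 4I has rows (-3, -1, 3); (-1, 2, 3); (3, 3, -7)
w1 = Bv₀ = ((-3)·1 + (-1)·0 + 3·0; (-1)·1 + 2·0 + 3·0; 3·1 + 3·0 + (-7)·0) = (-3, -1, 3)
w2 = Bw1 = ((-3)·(-3) + (-1)·(-1) + 3·3; (-1)·(-3) + 2·(-1) + 3·3; 3·(-3) + 3·(-1) + (-7)·3) = (19, 10, -33)
w3 = Bw2 = (-166, -98, 318)
Requested component of w3: 318

318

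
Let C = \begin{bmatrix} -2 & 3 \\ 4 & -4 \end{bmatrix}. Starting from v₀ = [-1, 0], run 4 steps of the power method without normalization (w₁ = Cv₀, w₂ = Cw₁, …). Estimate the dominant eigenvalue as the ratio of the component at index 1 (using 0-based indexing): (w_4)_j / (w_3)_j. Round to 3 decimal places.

λ ≈ -6.600

w1 = Cv₀ = ((-2)·(-1) + 3·0; 4·(-1) + (-4)·0) = (2, -4)
w2 = Cw1 = ((-2)·2 + 3·(-4); 4·2 + (-4)·(-4)) = (-16, 24)
w3 = Cw2 = (104, -160)
w4 = Cw3 = (-688, 1056)
Ratio at component: 1056 / -160 = -6.600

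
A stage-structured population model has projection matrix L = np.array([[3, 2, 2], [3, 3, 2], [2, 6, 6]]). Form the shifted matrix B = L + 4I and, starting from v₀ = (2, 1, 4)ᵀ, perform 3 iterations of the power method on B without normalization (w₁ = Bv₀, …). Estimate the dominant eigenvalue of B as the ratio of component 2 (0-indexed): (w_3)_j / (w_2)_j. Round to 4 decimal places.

μ ≈ 13.7596

B = L + 4I has rows (7, 2, 2); (3, 7, 2); (2, 6, 10)
w1 = Bv₀ = (7·2 + 2·1 + 2·4; 3·2 + 7·1 + 2·4; 2·2 + 6·1 + 10·4) = (24, 21, 50)
w2 = Bw1 = (7·24 + 2·21 + 2·50; 3·24 + 7·21 + 2·50; 2·24 + 6·21 + 10·50) = (310, 319, 674)
w3 = Bw2 = (4156, 4511, 9274)
Ratio: 9274/674 = 13.7596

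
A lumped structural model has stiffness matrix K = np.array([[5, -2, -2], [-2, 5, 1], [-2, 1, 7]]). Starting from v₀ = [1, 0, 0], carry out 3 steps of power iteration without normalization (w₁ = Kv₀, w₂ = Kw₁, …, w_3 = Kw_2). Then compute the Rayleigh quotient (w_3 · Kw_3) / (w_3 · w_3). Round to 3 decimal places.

9.112

w1 = Kv₀ = (5, -2, -2)
w2 = Kw1 = (33, -22, -26)
w3 = Kw2 = (261, -202, -270)
Kw3 = (2249, -1802, -2614)
w3·Kw3 = 261·2249 + (-202)·(-1802) + (-270)·(-2614) = 1656773; w3·w3 = 261·261 + (-202)·(-202) + (-270)·(-270) = 181825
λ ≈ 1656773/181825 = 9.112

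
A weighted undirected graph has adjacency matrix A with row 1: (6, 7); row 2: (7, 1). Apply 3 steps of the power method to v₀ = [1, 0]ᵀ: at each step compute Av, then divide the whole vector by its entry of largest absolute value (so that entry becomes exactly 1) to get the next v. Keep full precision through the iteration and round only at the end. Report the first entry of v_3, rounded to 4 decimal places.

Av0 = (6.00000, 7.00000); divide by 7.00000 → v1 = (0.85714, 1.00000)
Av1 = (12.14286, 7.00000); divide by 12.14286 → v2 = (1.00000, 0.57647)
Av2 = (10.03529, 7.57647); divide by 10.03529 → v3 = (1.00000, 0.75498)
Requested entry of v3: 853/853 = 1.0000

1.0000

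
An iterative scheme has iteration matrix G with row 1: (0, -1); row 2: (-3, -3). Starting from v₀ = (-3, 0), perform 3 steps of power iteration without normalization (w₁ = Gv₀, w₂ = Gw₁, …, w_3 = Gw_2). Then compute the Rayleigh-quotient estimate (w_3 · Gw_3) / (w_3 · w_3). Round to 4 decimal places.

-3.7647

w1 = Gv₀ = (0·(-3) + (-1)·0; (-3)·(-3) + (-3)·0) = (0, 9)
w2 = Gw1 = (0·0 + (-1)·9; (-3)·0 + (-3)·9) = (-9, -27)
w3 = Gw2 = (27, 108)
Gw3 = (-108, -405)
w3·Gw3 = 27·(-108) + 108·(-405) = -46656; w3·w3 = 27·27 + 108·108 = 12393
λ ≈ -46656/12393 = -3.7647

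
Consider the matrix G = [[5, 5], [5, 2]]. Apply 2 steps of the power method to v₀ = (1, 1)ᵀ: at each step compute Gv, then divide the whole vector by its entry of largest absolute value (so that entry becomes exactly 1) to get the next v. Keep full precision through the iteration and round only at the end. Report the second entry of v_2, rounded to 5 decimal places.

0.75294

Gv0 = (10.000000, 7.000000); divide by 10.000000 → v1 = (1.000000, 0.700000)
Gv1 = (8.500000, 6.400000); divide by 8.500000 → v2 = (1.000000, 0.752941)
Requested entry of v2: 64/85 = 0.75294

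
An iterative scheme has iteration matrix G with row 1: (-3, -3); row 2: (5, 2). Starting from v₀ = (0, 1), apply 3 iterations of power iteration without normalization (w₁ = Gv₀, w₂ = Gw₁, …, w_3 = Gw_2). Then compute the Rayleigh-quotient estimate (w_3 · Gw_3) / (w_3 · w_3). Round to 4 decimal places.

w1 = Gv₀ = ((-3)·0 + (-3)·1; 5·0 + 2·1) = (-3, 2)
w2 = Gw1 = ((-3)·(-3) + (-3)·2; 5·(-3) + 2·2) = (3, -11)
w3 = Gw2 = (24, -7)
Gw3 = (-51, 106)
w3·Gw3 = 24·(-51) + (-7)·106 = -1966; w3·w3 = 24·24 + (-7)·(-7) = 625
λ ≈ -1966/625 = -3.1456

λ ≈ -3.1456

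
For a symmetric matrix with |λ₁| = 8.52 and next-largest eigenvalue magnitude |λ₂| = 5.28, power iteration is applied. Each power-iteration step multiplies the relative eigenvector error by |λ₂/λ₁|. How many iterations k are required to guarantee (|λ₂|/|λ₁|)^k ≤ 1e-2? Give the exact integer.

10

|λ₂/λ₁| = 5.28/8.52 = 0.61972
Need k ≥ ln(1e-2) / ln(0.61972) = -4.6052 / -0.4785 ≈ 9.624
Smallest integer k satisfying the bound: 10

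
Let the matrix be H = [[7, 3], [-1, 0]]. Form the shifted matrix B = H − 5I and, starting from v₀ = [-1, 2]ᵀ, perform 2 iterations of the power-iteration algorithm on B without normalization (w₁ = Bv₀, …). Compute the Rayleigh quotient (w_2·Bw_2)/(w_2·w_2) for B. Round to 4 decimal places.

B = H − 5I has rows (2, 3); (-1, -5)
w1 = Bv₀ = (4, -9)
w2 = Bw1 = (-19, 41)
Bw2 = (85, -186)
w2·Bw2 = -9241; w2·w2 = 2042; μ ≈ -9241/2042 = -4.5255

-4.5255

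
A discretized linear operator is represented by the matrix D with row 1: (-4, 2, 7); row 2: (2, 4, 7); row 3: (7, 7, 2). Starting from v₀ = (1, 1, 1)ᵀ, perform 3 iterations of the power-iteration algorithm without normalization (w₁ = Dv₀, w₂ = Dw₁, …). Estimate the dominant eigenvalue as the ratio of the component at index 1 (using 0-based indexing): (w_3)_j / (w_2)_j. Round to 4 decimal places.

w1 = Dv₀ = (5, 13, 16)
w2 = Dw1 = (118, 174, 158)
w3 = Dw2 = (982, 2038, 2360)
Ratio at component: 2038 / 174 = 11.7126

λ ≈ 11.7126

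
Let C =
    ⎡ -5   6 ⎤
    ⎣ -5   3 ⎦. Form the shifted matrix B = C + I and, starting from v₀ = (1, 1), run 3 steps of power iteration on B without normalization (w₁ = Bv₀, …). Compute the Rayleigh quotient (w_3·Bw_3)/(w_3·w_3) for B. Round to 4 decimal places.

B = C + I has rows (-4, 6); (-5, 4)
w1 = Bv₀ = ((-4)·1 + 6·1; (-5)·1 + 4·1) = (2, -1)
w2 = Bw1 = ((-4)·2 + 6·(-1); (-5)·2 + 4·(-1)) = (-14, -14)
w3 = Bw2 = (-28, 14)
Bw3 = (196, 196)
w3·Bw3 = -2744; w3·w3 = 980; μ ≈ -2744/980 = -2.8000

-2.8000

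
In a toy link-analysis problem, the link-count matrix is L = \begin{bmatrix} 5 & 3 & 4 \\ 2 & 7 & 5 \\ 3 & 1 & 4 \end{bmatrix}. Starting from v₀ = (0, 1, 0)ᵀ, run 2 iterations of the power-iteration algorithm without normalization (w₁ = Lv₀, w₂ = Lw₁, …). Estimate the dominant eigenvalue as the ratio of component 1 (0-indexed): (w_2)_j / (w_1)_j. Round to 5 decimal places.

w1 = Lv₀ = (5·0 + 3·1 + 4·0; 2·0 + 7·1 + 5·0; 3·0 + 1·1 + 4·0) = (3, 7, 1)
w2 = Lw1 = (5·3 + 3·7 + 4·1; 2·3 + 7·7 + 5·1; 3·3 + 1·7 + 4·1) = (40, 60, 20)
Ratio at component: 60 / 7 = 8.57143

8.57143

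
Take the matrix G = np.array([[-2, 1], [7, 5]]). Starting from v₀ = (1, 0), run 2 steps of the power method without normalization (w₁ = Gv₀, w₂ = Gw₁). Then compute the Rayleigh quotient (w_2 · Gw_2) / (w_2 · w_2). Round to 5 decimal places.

w1 = Gv₀ = ((-2)·1 + 1·0; 7·1 + 5·0) = (-2, 7)
w2 = Gw1 = ((-2)·(-2) + 1·7; 7·(-2) + 5·7) = (11, 21)
Gw2 = (-1, 182)
w2·Gw2 = 11·(-1) + 21·182 = 3811; w2·w2 = 11·11 + 21·21 = 562
λ ≈ 3811/562 = 6.78114

λ ≈ 6.78114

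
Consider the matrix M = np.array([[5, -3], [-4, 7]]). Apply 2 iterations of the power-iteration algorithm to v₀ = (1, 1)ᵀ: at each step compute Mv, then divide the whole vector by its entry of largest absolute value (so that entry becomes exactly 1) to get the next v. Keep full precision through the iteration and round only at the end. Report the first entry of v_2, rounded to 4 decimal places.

Mv0 = (2.00000, 3.00000); divide by 3.00000 → v1 = (0.66667, 1.00000)
Mv1 = (0.33333, 4.33333); divide by 4.33333 → v2 = (0.07692, 1.00000)
Requested entry of v2: 1/13 = 0.0769

0.0769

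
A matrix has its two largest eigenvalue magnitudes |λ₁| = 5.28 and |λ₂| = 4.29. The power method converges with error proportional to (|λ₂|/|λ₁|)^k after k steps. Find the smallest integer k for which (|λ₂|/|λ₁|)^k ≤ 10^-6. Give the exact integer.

67

|λ₂/λ₁| = 4.29/5.28 = 0.81250
Need k ≥ ln(10^-6) / ln(0.81250) = -13.8155 / -0.2076 ≈ 66.536
Smallest integer k satisfying the bound: 67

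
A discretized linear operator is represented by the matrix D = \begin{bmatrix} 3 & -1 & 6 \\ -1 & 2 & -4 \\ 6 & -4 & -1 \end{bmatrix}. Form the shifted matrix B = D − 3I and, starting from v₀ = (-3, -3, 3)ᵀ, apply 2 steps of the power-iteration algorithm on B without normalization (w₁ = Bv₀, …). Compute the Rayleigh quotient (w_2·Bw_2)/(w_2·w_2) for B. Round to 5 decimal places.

μ ≈ -8.92507

B = D − 3I has rows (0, -1, 6); (-1, -1, -4); (6, -4, -4)
w1 = Bv₀ = (0·(-3) + (-1)·(-3) + 6·3; (-1)·(-3) + (-1)·(-3) + (-4)·3; 6·(-3) + (-4)·(-3) + (-4)·3) = (21, -6, -18)
w2 = Bw1 = (0·21 + (-1)·(-6) + 6·(-18); (-1)·21 + (-1)·(-6) + (-4)·(-18); 6·21 + (-4)·(-6) + (-4)·(-18)) = (-102, 57, 222)
Bw2 = (1275, -843, -1728)
w2·Bw2 = -561717; w2·w2 = 62937; μ ≈ -561717/62937 = -8.92507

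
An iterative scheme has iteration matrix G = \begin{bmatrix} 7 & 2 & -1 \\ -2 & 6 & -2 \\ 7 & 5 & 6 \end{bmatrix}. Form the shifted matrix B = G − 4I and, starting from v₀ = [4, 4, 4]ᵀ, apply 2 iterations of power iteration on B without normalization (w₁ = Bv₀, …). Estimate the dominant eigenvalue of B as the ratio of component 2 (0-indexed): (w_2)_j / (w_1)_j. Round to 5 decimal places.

B = G − 4I has rows (3, 2, -1); (-2, 2, -2); (7, 5, 2)
w1 = Bv₀ = (3·4 + 2·4 + (-1)·4; (-2)·4 + 2·4 + (-2)·4; 7·4 + 5·4 + 2·4) = (16, -8, 56)
w2 = Bw1 = (3·16 + 2·(-8) + (-1)·56; (-2)·16 + 2·(-8) + (-2)·56; 7·16 + 5·(-8) + 2·56) = (-24, -160, 184)
Ratio: 184/56 = 3.28571

μ ≈ 3.28571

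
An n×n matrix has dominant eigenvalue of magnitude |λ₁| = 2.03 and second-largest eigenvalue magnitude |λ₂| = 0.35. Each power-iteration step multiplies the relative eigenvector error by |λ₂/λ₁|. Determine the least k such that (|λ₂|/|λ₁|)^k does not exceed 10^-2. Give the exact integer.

3

|λ₂/λ₁| = 0.35/2.03 = 0.17241
Need k ≥ ln(10^-2) / ln(0.17241) = -4.6052 / -1.7579 ≈ 2.620
Smallest integer k satisfying the bound: 3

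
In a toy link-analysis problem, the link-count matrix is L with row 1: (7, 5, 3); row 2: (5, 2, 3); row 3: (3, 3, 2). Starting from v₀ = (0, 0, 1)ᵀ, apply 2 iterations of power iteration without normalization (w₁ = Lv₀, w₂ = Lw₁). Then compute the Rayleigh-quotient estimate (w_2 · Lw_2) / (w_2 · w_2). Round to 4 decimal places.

w1 = Lv₀ = (7·0 + 5·0 + 3·1; 5·0 + 2·0 + 3·1; 3·0 + 3·0 + 2·1) = (3, 3, 2)
w2 = Lw1 = (7·3 + 5·3 + 3·2; 5·3 + 2·3 + 3·2; 3·3 + 3·3 + 2·2) = (42, 27, 22)
Lw2 = (495, 330, 251)
w2·Lw2 = 42·495 + 27·330 + 22·251 = 35222; w2·w2 = 42·42 + 27·27 + 22·22 = 2977
λ ≈ 35222/2977 = 11.8314

λ ≈ 11.8314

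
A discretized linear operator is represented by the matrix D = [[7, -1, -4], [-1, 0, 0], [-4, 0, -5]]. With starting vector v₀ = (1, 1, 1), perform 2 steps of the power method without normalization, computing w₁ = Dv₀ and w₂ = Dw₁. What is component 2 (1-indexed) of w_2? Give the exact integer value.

-2

w1 = Dv₀ = (2, -1, -9)
w2 = Dw1 = (51, -2, 37)
The requested component of w2 is -2.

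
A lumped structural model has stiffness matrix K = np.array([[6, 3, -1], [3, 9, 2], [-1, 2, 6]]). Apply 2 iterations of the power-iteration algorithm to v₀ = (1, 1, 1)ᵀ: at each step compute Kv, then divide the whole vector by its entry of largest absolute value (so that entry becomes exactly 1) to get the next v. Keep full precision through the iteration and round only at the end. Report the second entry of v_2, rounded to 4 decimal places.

Kv0 = (8.00000, 14.00000, 7.00000); divide by 14.00000 → v1 = (0.57143, 1.00000, 0.50000)
Kv1 = (5.92857, 11.71429, 4.42857); divide by 11.71429 → v2 = (0.50610, 1.00000, 0.37805)
Requested entry of v2: 164/164 = 1.0000

1.0000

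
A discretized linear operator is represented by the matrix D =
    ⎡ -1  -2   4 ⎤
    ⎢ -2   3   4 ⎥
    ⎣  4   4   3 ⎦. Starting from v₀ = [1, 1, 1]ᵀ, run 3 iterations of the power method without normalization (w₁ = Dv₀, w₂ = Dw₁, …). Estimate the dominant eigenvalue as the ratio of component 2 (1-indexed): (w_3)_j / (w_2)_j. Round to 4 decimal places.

w1 = Dv₀ = (1, 5, 11)
w2 = Dw1 = (33, 57, 57)
w3 = Dw2 = (81, 333, 531)
Ratio at component: 333 / 57 = 5.8421

λ ≈ 5.8421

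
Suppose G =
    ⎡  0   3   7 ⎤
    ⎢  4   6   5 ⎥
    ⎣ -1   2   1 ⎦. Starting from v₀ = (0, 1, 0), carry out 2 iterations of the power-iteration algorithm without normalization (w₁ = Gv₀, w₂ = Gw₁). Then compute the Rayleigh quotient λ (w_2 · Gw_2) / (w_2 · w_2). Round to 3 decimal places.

w1 = Gv₀ = (0·0 + 3·1 + 7·0; 4·0 + 6·1 + 5·0; (-1)·0 + 2·1 + 1·0) = (3, 6, 2)
w2 = Gw1 = (0·3 + 3·6 + 7·2; 4·3 + 6·6 + 5·2; (-1)·3 + 2·6 + 1·2) = (32, 58, 11)
Gw2 = (251, 531, 95)
w2·Gw2 = 32·251 + 58·531 + 11·95 = 39875; w2·w2 = 32·32 + 58·58 + 11·11 = 4509
λ ≈ 39875/4509 = 8.843

8.843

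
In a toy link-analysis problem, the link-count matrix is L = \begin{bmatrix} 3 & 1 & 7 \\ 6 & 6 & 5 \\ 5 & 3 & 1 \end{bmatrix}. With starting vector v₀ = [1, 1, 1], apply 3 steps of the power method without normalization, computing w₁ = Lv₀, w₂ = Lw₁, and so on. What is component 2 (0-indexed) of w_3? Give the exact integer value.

w1 = Lv₀ = (3·1 + 1·1 + 7·1; 6·1 + 6·1 + 5·1; 5·1 + 3·1 + 1·1) = (11, 17, 9)
w2 = Lw1 = (3·11 + 1·17 + 7·9; 6·11 + 6·17 + 5·9; 5·11 + 3·17 + 1·9) = (113, 213, 115)
w3 = Lw2 = (1357, 2531, 1319)
The requested component of w3 is 1319.

1319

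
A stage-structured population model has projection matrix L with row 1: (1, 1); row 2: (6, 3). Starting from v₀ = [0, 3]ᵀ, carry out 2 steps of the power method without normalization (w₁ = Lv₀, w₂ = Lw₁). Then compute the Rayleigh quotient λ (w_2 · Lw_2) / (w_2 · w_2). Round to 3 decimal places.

λ ≈ 4.610

w1 = Lv₀ = (1·0 + 1·3; 6·0 + 3·3) = (3, 9)
w2 = Lw1 = (1·3 + 1·9; 6·3 + 3·9) = (12, 45)
Lw2 = (57, 207)
w2·Lw2 = 12·57 + 45·207 = 9999; w2·w2 = 12·12 + 45·45 = 2169
λ ≈ 9999/2169 = 4.610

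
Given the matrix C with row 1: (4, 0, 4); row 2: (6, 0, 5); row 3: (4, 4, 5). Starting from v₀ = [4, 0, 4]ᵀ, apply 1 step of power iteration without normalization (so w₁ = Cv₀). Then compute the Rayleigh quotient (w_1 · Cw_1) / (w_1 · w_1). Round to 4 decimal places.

w1 = Cv₀ = (32, 44, 36)
Cw1 = (272, 372, 484)
w1·Cw1 = 32·272 + 44·372 + 36·484 = 42496; w1·w1 = 32·32 + 44·44 + 36·36 = 4256
λ ≈ 42496/4256 = 9.9850

9.9850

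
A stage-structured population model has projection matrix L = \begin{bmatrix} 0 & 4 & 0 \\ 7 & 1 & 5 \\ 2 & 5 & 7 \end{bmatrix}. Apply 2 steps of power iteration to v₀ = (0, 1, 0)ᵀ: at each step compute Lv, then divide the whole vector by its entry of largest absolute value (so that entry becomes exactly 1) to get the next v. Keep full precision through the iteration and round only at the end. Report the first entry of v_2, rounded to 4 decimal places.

Lv0 = (4.00000, 1.00000, 5.00000); divide by 5.00000 → v1 = (0.80000, 0.20000, 1.00000)
Lv1 = (0.80000, 10.80000, 9.60000); divide by 10.80000 → v2 = (0.07407, 1.00000, 0.88889)
Requested entry of v2: 4/54 = 0.0741

0.0741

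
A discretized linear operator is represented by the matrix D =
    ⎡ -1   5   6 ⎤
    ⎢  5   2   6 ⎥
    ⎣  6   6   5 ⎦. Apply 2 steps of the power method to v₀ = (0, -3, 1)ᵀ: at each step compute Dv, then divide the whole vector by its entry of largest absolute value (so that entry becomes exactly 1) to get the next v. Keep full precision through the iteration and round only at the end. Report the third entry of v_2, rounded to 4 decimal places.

0.9675

Dv0 = (-9.00000, 0.00000, -13.00000); divide by -13.00000 → v1 = (0.69231, 0.00000, 1.00000)
Dv1 = (5.30769, 9.46154, 9.15385); divide by 9.46154 → v2 = (0.56098, 1.00000, 0.96748)
Requested entry of v2: -119/-123 = 0.9675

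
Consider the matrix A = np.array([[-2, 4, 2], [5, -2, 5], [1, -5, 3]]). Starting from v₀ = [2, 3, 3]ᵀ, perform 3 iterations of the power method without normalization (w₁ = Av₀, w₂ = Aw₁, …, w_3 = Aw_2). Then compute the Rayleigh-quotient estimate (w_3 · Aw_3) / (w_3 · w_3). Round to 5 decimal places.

w1 = Av₀ = (14, 19, -4)
w2 = Aw1 = (40, 12, -93)
w3 = Aw2 = (-218, -289, -299)
Aw3 = (-1318, -2007, 330)
w3·Aw3 = (-218)·(-1318) + (-289)·(-2007) + (-299)·330 = 768677; w3·w3 = (-218)·(-218) + (-289)·(-289) + (-299)·(-299) = 220446
λ ≈ 768677/220446 = 3.48692

3.48692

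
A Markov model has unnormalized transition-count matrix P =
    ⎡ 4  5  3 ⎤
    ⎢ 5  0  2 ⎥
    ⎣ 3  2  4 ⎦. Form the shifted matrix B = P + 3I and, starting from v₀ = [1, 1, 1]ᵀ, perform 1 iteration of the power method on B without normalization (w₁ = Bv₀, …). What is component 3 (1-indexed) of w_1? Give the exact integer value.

B = P + 3I has rows (7, 5, 3); (5, 3, 2); (3, 2, 7)
w1 = Bv₀ = (15, 10, 12)
Requested component of w1: 12

12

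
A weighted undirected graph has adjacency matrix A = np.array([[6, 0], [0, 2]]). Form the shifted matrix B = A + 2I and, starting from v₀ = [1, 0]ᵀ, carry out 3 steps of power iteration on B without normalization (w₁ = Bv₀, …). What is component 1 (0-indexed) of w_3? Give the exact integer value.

B = A + 2I has rows (8, 0); (0, 4)
w1 = Bv₀ = (8, 0)
w2 = Bw1 = (64, 0)
w3 = Bw2 = (512, 0)
Requested component of w3: 0

0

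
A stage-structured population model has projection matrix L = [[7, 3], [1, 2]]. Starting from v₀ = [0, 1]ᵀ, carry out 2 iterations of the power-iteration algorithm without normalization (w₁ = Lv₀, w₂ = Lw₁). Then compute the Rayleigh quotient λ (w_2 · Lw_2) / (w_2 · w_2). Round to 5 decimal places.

w1 = Lv₀ = (3, 2)
w2 = Lw1 = (27, 7)
Lw2 = (210, 41)
w2·Lw2 = 27·210 + 7·41 = 5957; w2·w2 = 27·27 + 7·7 = 778
λ ≈ 5957/778 = 7.65681

7.65681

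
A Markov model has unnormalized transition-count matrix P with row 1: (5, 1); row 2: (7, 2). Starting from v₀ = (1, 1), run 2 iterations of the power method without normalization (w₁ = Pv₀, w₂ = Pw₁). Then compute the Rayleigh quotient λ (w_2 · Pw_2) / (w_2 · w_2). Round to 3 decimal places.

6.547

w1 = Pv₀ = (5·1 + 1·1; 7·1 + 2·1) = (6, 9)
w2 = Pw1 = (5·6 + 1·9; 7·6 + 2·9) = (39, 60)
Pw2 = (255, 393)
w2·Pw2 = 39·255 + 60·393 = 33525; w2·w2 = 39·39 + 60·60 = 5121
λ ≈ 33525/5121 = 6.547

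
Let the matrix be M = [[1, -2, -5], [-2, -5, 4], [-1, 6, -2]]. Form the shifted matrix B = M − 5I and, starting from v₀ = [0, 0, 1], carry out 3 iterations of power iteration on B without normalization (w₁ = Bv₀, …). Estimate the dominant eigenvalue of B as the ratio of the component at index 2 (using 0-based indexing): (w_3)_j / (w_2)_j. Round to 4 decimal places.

-12.0641

B = M − 5I has rows (-4, -2, -5); (-2, -10, 4); (-1, 6, -7)
w1 = Bv₀ = (-5, 4, -7)
w2 = Bw1 = (47, -58, 78)
w3 = Bw2 = (-462, 798, -941)
Ratio: -941/78 = -12.0641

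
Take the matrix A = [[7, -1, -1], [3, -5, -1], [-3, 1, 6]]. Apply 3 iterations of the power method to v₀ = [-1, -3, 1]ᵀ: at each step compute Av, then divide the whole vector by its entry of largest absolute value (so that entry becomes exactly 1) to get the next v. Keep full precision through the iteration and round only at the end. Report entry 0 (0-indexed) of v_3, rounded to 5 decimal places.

-0.77434

Av0 = (-5.000000, 11.000000, 6.000000); divide by 11.000000 → v1 = (-0.454545, 1.000000, 0.545455)
Av1 = (-4.727273, -6.909091, 5.636364); divide by -6.909091 → v2 = (0.684211, 1.000000, -0.815789)
Av2 = (4.605263, -2.131579, -5.947368); divide by -5.947368 → v3 = (-0.774336, 0.358407, 1.000000)
Requested entry of v3: -350/452 = -0.77434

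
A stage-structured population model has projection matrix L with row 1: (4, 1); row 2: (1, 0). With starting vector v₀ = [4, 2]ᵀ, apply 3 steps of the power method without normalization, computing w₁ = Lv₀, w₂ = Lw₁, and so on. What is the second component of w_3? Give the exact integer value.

w1 = Lv₀ = (18, 4)
w2 = Lw1 = (76, 18)
w3 = Lw2 = (322, 76)
The requested component of w3 is 76.

76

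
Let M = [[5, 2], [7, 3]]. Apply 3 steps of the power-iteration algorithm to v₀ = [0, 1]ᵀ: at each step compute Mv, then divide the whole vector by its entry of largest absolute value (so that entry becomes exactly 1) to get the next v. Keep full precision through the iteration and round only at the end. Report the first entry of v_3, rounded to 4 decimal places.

0.6961

Mv0 = (2.00000, 3.00000); divide by 3.00000 → v1 = (0.66667, 1.00000)
Mv1 = (5.33333, 7.66667); divide by 7.66667 → v2 = (0.69565, 1.00000)
Mv2 = (5.47826, 7.86957); divide by 7.86957 → v3 = (0.69613, 1.00000)
Requested entry of v3: 126/181 = 0.6961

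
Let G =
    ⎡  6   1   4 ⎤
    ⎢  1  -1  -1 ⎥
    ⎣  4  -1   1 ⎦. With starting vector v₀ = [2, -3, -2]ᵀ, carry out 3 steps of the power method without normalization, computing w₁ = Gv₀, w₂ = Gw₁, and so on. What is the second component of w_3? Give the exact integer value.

58

w1 = Gv₀ = (6·2 + 1·(-3) + 4·(-2); 1·2 + (-1)·(-3) + (-1)·(-2); 4·2 + (-1)·(-3) + 1·(-2)) = (1, 7, 9)
w2 = Gw1 = (6·1 + 1·7 + 4·9; 1·1 + (-1)·7 + (-1)·9; 4·1 + (-1)·7 + 1·9) = (49, -15, 6)
w3 = Gw2 = (303, 58, 217)
The requested component of w3 is 58.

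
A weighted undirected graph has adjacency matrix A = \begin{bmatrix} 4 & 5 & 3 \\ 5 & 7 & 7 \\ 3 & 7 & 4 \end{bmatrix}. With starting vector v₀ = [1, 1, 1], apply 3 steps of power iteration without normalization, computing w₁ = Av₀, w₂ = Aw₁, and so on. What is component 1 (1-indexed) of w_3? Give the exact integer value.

2870

w1 = Av₀ = (4·1 + 5·1 + 3·1; 5·1 + 7·1 + 7·1; 3·1 + 7·1 + 4·1) = (12, 19, 14)
w2 = Aw1 = (4·12 + 5·19 + 3·14; 5·12 + 7·19 + 7·14; 3·12 + 7·19 + 4·14) = (185, 291, 225)
w3 = Aw2 = (2870, 4537, 3492)
The requested component of w3 is 2870.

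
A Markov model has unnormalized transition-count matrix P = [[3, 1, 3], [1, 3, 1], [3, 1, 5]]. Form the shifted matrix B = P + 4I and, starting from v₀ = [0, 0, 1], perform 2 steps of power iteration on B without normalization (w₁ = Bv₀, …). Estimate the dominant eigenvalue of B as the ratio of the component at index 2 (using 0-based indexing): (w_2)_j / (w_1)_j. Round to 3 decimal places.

B = P + 4I has rows (7, 1, 3); (1, 7, 1); (3, 1, 9)
w1 = Bv₀ = (3, 1, 9)
w2 = Bw1 = (49, 19, 91)
Ratio: 91/9 = 10.111

10.111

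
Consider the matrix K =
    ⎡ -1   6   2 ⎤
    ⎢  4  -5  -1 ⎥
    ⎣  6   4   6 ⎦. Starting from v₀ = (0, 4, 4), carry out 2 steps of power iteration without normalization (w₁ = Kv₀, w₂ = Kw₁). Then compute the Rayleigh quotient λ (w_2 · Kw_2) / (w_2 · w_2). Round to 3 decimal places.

w1 = Kv₀ = ((-1)·0 + 6·4 + 2·4; 4·0 + (-5)·4 + (-1)·4; 6·0 + 4·4 + 6·4) = (32, -24, 40)
w2 = Kw1 = ((-1)·32 + 6·(-24) + 2·40; 4·32 + (-5)·(-24) + (-1)·40; 6·32 + 4·(-24) + 6·40) = (-96, 208, 336)
Kw2 = (2016, -1760, 2272)
w2·Kw2 = (-96)·2016 + 208·(-1760) + 336·2272 = 203776; w2·w2 = (-96)·(-96) + 208·208 + 336·336 = 165376
λ ≈ 203776/165376 = 1.232

λ ≈ 1.232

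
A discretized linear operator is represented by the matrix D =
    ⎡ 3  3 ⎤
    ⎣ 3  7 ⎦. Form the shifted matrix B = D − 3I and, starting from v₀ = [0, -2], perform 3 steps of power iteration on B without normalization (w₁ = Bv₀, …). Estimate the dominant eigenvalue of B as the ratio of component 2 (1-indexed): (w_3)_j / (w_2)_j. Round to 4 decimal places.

B = D − 3I has rows (0, 3); (3, 4)
w1 = Bv₀ = (0·0 + 3·(-2); 3·0 + 4·(-2)) = (-6, -8)
w2 = Bw1 = (0·(-6) + 3·(-8); 3·(-6) + 4·(-8)) = (-24, -50)
w3 = Bw2 = (-150, -272)
Ratio: -272/-50 = 5.4400

5.4400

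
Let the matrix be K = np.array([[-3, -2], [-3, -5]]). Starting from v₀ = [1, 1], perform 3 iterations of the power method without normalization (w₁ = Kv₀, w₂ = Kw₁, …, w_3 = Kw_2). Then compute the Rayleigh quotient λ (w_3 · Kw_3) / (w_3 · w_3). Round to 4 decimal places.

w1 = Kv₀ = ((-3)·1 + (-2)·1; (-3)·1 + (-5)·1) = (-5, -8)
w2 = Kw1 = ((-3)·(-5) + (-2)·(-8); (-3)·(-5) + (-5)·(-8)) = (31, 55)
w3 = Kw2 = (-203, -368)
Kw3 = (1345, 2449)
w3·Kw3 = (-203)·1345 + (-368)·2449 = -1174267; w3·w3 = (-203)·(-203) + (-368)·(-368) = 176633
λ ≈ -1174267/176633 = -6.6481

λ ≈ -6.6481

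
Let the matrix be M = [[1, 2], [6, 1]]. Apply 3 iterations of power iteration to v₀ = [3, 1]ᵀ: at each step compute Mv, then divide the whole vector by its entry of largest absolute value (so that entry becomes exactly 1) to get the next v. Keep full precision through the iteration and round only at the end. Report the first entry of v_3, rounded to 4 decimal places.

0.4593

Mv0 = (5.00000, 19.00000); divide by 19.00000 → v1 = (0.26316, 1.00000)
Mv1 = (2.26316, 2.57895); divide by 2.57895 → v2 = (0.87755, 1.00000)
Mv2 = (2.87755, 6.26531); divide by 6.26531 → v3 = (0.45928, 1.00000)
Requested entry of v3: 141/307 = 0.4593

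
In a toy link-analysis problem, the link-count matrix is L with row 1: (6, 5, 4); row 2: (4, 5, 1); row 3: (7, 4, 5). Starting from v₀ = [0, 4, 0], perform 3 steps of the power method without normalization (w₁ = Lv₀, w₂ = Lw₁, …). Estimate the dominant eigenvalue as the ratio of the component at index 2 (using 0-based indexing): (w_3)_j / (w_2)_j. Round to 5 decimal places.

λ ≈ 14.24000

w1 = Lv₀ = (20, 20, 16)
w2 = Lw1 = (284, 196, 300)
w3 = Lw2 = (3884, 2416, 4272)
Ratio at component: 4272 / 300 = 14.24000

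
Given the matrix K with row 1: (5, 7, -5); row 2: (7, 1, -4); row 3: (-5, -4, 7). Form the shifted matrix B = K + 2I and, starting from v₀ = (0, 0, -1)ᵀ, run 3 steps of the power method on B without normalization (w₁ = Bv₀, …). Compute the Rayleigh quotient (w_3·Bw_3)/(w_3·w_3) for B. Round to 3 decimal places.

17.244

B = K + 2I has rows (7, 7, -5); (7, 3, -4); (-5, -4, 9)
w1 = Bv₀ = (7·0 + 7·0 + (-5)·(-1); 7·0 + 3·0 + (-4)·(-1); (-5)·0 + (-4)·0 + 9·(-1)) = (5, 4, -9)
w2 = Bw1 = (7·5 + 7·4 + (-5)·(-9); 7·5 + 3·4 + (-4)·(-9); (-5)·5 + (-4)·4 + 9·(-9)) = (108, 83, -122)
w3 = Bw2 = (1947, 1493, -1970)
Bw3 = (33930, 25988, -33437)
w3·Bw3 = 170732684; w3·w3 = 9900758; μ ≈ 170732684/9900758 = 17.244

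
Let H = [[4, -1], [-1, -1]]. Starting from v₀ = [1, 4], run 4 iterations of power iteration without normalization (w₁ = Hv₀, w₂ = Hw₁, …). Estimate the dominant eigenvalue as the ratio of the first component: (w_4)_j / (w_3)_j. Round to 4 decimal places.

w1 = Hv₀ = (0, -5)
w2 = Hw1 = (5, 5)
w3 = Hw2 = (15, -10)
w4 = Hw3 = (70, -5)
Ratio at component: 70 / 15 = 4.6667

4.6667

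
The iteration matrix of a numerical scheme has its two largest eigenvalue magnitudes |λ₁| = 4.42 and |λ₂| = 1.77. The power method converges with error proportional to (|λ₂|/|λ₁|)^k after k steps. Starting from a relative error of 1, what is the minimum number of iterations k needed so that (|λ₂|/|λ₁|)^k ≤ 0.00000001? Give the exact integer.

21

|λ₂/λ₁| = 1.77/4.42 = 0.40045
Need k ≥ ln(0.00000001) / ln(0.40045) = -18.4207 / -0.9152 ≈ 20.128
Smallest integer k satisfying the bound: 21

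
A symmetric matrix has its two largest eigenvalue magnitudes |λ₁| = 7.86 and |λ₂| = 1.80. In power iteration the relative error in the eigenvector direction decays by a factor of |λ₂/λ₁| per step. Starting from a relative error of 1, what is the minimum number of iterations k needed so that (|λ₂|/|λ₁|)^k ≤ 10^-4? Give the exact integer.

7

|λ₂/λ₁| = 1.80/7.86 = 0.22901
Need k ≥ ln(10^-4) / ln(0.22901) = -9.2103 / -1.4740 ≈ 6.249
Smallest integer k satisfying the bound: 7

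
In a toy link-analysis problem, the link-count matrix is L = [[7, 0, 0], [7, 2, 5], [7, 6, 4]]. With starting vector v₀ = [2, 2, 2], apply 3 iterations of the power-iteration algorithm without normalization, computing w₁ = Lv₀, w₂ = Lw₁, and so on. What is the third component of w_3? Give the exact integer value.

4238

w1 = Lv₀ = (14, 28, 34)
w2 = Lw1 = (98, 324, 402)
w3 = Lw2 = (686, 3344, 4238)
The requested component of w3 is 4238.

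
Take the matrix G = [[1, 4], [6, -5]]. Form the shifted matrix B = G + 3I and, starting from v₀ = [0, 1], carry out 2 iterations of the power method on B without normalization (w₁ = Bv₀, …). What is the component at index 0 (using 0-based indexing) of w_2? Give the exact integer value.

8

B = G + 3I has rows (4, 4); (6, -2)
w1 = Bv₀ = (4·0 + 4·1; 6·0 + (-2)·1) = (4, -2)
w2 = Bw1 = (4·4 + 4·(-2); 6·4 + (-2)·(-2)) = (8, 28)
Requested component of w2: 8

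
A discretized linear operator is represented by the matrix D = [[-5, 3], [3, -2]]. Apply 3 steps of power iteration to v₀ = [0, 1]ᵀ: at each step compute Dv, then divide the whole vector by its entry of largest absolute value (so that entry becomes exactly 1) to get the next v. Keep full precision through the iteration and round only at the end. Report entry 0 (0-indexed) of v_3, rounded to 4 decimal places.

Dv0 = (3.00000, -2.00000); divide by 3.00000 → v1 = (1.00000, -0.66667)
Dv1 = (-7.00000, 4.33333); divide by -7.00000 → v2 = (1.00000, -0.61905)
Dv2 = (-6.85714, 4.23810); divide by -6.85714 → v3 = (1.00000, -0.61806)
Requested entry of v3: 144/144 = 1.0000

1.0000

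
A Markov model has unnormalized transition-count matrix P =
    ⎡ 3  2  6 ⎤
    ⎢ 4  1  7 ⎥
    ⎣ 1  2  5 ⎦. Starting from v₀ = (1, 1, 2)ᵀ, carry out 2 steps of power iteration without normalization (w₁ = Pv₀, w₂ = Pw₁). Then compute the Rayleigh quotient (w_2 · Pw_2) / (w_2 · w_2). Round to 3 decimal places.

λ ≈ 9.439

w1 = Pv₀ = (3·1 + 2·1 + 6·2; 4·1 + 1·1 + 7·2; 1·1 + 2·1 + 5·2) = (17, 19, 13)
w2 = Pw1 = (3·17 + 2·19 + 6·13; 4·17 + 1·19 + 7·13; 1·17 + 2·19 + 5·13) = (167, 178, 120)
Pw2 = (1577, 1686, 1123)
w2·Pw2 = 167·1577 + 178·1686 + 120·1123 = 698227; w2·w2 = 167·167 + 178·178 + 120·120 = 73973
λ ≈ 698227/73973 = 9.439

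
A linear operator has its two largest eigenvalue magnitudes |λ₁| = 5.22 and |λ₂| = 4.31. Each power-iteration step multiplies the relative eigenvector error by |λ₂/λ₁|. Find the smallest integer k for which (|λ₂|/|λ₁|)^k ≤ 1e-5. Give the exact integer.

61

|λ₂/λ₁| = 4.31/5.22 = 0.82567
Need k ≥ ln(1e-5) / ln(0.82567) = -11.5129 / -0.1916 ≈ 60.101
Smallest integer k satisfying the bound: 61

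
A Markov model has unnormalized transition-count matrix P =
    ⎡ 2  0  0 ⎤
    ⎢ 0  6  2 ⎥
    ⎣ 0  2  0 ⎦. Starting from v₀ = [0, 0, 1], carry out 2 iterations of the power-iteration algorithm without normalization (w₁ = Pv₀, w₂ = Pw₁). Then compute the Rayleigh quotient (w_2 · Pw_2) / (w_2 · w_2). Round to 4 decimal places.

λ ≈ 6.6000

w1 = Pv₀ = (0, 2, 0)
w2 = Pw1 = (0, 12, 4)
Pw2 = (0, 80, 24)
w2·Pw2 = 0·0 + 12·80 + 4·24 = 1056; w2·w2 = 0·0 + 12·12 + 4·4 = 160
λ ≈ 1056/160 = 6.6000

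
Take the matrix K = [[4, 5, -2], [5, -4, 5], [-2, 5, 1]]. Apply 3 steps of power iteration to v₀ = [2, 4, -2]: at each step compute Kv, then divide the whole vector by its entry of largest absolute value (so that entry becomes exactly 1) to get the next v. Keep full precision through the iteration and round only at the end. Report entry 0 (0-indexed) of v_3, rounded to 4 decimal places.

1.0000

Kv0 = (32.00000, -16.00000, 14.00000); divide by 32.00000 → v1 = (1.00000, -0.50000, 0.43750)
Kv1 = (0.62500, 9.18750, -4.06250); divide by 9.18750 → v2 = (0.06803, 1.00000, -0.44218)
Kv2 = (6.15646, -5.87075, 4.42177); divide by 6.15646 → v3 = (1.00000, -0.95359, 0.71823)
Requested entry of v3: 1810/1810 = 1.0000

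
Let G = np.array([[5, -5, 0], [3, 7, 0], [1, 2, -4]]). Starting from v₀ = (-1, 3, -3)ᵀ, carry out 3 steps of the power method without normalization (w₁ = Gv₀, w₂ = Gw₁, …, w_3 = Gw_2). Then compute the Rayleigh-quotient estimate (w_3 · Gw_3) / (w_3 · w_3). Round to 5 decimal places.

4.59341

w1 = Gv₀ = (-20, 18, 17)
w2 = Gw1 = (-190, 66, -52)
w3 = Gw2 = (-1280, -108, 150)
Gw3 = (-5860, -4596, -2096)
w3·Gw3 = (-1280)·(-5860) + (-108)·(-4596) + 150·(-2096) = 7682768; w3·w3 = (-1280)·(-1280) + (-108)·(-108) + 150·150 = 1672564
λ ≈ 7682768/1672564 = 4.59341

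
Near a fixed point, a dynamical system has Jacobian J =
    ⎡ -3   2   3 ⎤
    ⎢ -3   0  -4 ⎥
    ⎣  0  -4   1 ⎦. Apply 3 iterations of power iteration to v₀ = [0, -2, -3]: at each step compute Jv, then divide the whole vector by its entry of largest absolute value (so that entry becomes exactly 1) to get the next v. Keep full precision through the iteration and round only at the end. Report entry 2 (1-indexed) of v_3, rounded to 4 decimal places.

0.1908

Jv0 = (-13.00000, 12.00000, 5.00000); divide by -13.00000 → v1 = (1.00000, -0.92308, -0.38462)
Jv1 = (-6.00000, -1.46154, 3.30769); divide by -6.00000 → v2 = (1.00000, 0.24359, -0.55128)
Jv2 = (-4.16667, -0.79487, -1.52564); divide by -4.16667 → v3 = (1.00000, 0.19077, 0.36615)
Requested entry of v3: -62/-325 = 0.1908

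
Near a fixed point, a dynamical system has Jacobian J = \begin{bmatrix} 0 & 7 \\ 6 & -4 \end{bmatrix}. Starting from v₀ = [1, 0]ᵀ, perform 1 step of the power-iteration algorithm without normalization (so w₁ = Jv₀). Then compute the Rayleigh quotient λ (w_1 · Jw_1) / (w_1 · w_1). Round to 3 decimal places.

w1 = Jv₀ = (0·1 + 7·0; 6·1 + (-4)·0) = (0, 6)
Jw1 = (42, -24)
w1·Jw1 = 0·42 + 6·(-24) = -144; w1·w1 = 0·0 + 6·6 = 36
λ ≈ -144/36 = -4.000

λ ≈ -4.000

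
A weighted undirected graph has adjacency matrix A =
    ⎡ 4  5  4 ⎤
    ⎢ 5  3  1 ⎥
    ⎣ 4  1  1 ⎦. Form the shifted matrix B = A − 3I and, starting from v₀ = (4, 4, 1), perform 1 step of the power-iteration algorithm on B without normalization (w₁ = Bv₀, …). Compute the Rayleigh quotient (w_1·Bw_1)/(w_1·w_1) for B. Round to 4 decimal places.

B = A − 3I has rows (1, 5, 4); (5, 0, 1); (4, 1, -2)
w1 = Bv₀ = (28, 21, 18)
Bw1 = (205, 158, 97)
w1·Bw1 = 10804; w1·w1 = 1549; μ ≈ 10804/1549 = 6.9748

μ ≈ 6.9748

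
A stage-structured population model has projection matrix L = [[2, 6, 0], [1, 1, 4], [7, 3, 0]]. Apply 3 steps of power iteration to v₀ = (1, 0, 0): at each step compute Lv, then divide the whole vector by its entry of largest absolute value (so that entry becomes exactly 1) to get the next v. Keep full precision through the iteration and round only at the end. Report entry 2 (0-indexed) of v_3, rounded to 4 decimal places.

Lv0 = (2.00000, 1.00000, 7.00000); divide by 7.00000 → v1 = (0.28571, 0.14286, 1.00000)
Lv1 = (1.42857, 4.42857, 2.42857); divide by 4.42857 → v2 = (0.32258, 1.00000, 0.54839)
Lv2 = (6.64516, 3.51613, 5.25806); divide by 6.64516 → v3 = (1.00000, 0.52913, 0.79126)
Requested entry of v3: 163/206 = 0.7913

0.7913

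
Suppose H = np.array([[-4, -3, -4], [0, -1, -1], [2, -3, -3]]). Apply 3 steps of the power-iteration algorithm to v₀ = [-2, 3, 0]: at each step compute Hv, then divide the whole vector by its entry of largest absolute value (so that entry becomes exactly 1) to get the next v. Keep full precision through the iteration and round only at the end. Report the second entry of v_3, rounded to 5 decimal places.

Hv0 = (-1.000000, -3.000000, -13.000000); divide by -13.000000 → v1 = (0.076923, 0.230769, 1.000000)
Hv1 = (-5.000000, -1.230769, -3.538462); divide by -5.000000 → v2 = (1.000000, 0.246154, 0.707692)
Hv2 = (-7.569231, -0.953846, -0.861538); divide by -7.569231 → v3 = (1.000000, 0.126016, 0.113821)
Requested entry of v3: -62/-492 = 0.12602

0.12602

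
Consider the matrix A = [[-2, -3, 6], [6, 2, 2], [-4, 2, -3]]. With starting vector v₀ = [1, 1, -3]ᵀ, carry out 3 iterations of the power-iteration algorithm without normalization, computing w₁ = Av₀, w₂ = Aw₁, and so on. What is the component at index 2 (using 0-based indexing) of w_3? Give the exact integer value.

w1 = Av₀ = (-23, 2, 7)
w2 = Aw1 = (82, -120, 75)
w3 = Aw2 = (646, 402, -793)
The requested component of w3 is -793.

-793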